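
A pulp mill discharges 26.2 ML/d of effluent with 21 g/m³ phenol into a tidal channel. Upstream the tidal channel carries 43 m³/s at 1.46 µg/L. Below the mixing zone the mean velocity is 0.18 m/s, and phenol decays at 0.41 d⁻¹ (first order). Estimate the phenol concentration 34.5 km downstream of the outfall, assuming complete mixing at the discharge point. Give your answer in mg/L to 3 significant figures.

26.2 ML/d = 0.3032 m³/s.
1.46 µg/L = 0.00146 mg/L.
After complete mixing, C₀ = (0.3032·21 + 43·0.00146) / 43.3 = 0.1485 mg/L.
Travel time t = 3.45e+04 m / 0.18 m/s = 1.917e+05 s = 2.218 d.
C = 0.1485·exp(−0.41·2.218) = 0.1485·0.4027 = 0.05981 mg/L.

0.0598 mg/L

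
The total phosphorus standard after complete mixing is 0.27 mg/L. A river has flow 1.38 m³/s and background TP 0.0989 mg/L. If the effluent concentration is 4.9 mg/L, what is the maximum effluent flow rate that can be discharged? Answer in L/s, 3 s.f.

51.0 L/s

Mass balance at complete mixing: C_std·(Q_w + Q_r) = Q_w·C_e + Q_r·C_b.
Rearranging, Q_w = Q_r·(C_std − C_b)/(C_e − C_std) = 1.38·(0.27 − 0.0989) / (4.9 − 0.27) = 0.051 m³/s.
= 51 L/s.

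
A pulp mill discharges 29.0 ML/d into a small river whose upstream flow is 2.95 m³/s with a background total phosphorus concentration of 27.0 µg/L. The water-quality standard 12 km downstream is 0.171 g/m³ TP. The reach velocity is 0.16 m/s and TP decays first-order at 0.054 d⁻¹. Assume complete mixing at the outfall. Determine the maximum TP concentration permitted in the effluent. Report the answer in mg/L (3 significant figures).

1.52 mg/L

29.0 ML/d = 0.3356 m³/s.
27.0 µg/L = 0.027 mg/L.
Travel time to the compliance point: t = 1.2e+04/0.16 = 7.5e+04 s = 0.8681 d; decay factor exp(−0.054·0.8681) = 0.9542.
So the concentration just after mixing may be at most 0.171/0.9542 = 0.1792 mg/L.
Mass balance: 0.1792·3.286 = 0.3356·Cₑ + 2.95·0.027.
Cₑ = (0.5888 − 0.07965) / 0.3356 = 1.517 mg/L.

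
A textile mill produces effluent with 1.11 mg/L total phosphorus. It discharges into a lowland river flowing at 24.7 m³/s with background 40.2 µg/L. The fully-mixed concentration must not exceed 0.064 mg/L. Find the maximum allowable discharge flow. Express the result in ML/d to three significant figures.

40.2 µg/L = 0.0402 mg/L.
Mass balance at complete mixing: C_std·(Q_w + Q_r) = Q_w·C_e + Q_r·C_b.
Rearranging, Q_w = Q_r·(C_std − C_b)/(C_e − C_std) = 24.7·(0.064 − 0.0402) / (1.11 − 0.064) = 0.562 m³/s.
= 48.56 ML/d.

48.6 ML/d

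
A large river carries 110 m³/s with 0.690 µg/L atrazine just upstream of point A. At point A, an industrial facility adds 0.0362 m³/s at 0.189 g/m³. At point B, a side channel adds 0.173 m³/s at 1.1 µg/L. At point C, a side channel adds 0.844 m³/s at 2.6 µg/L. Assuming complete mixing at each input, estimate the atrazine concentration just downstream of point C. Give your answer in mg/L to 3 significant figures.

0.000767 mg/L

0.690 µg/L = 0.00069 mg/L.
After input A: C = (110·0.00069 + 0.0362·0.189) / 110 = 0.000752 mg/L.
1.1 µg/L = 0.0011 mg/L.
After input B: C = (110·0.000752 + 0.173·0.0011) / 110.2 = 0.0007525 mg/L.
2.6 µg/L = 0.0026 mg/L.
After input C: C = (110.2·0.0007525 + 0.844·0.0026) / 111.1 = 0.0007665 mg/L.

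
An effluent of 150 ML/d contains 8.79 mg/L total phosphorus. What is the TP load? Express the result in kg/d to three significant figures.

1320 kg/d

150 ML/d = 1.736 m³/s.
Mass flux = Q·C = 1.736 m³/s × 8.79 g/m³ = 15.26 g/s.
= 15.26 g/s × 86.4 = 1318 kg/d.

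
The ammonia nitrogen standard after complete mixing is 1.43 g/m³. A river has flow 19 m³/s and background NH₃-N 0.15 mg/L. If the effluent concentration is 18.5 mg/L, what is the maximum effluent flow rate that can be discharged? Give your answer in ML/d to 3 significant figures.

123 ML/d

Mass balance at complete mixing: C_std·(Q_w + Q_r) = Q_w·C_e + Q_r·C_b.
Rearranging, Q_w = Q_r·(C_std − C_b)/(C_e − C_std) = 19·(1.43 − 0.15) / (18.5 − 1.43) = 1.425 m³/s.
= 123.1 ML/d.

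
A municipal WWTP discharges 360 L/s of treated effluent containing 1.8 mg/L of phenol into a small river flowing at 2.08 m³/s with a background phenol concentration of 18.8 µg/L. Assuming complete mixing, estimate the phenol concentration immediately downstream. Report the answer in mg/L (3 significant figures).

360 L/s = 0.36 m³/s.
18.8 µg/L = 0.0188 mg/L.
Flow-weighted mixing gives C = (0.36·1.8 + 2.08·0.0188) / (0.36 + 2.08) = 0.6871/2.44 = 0.2816 mg/L.

0.282 mg/L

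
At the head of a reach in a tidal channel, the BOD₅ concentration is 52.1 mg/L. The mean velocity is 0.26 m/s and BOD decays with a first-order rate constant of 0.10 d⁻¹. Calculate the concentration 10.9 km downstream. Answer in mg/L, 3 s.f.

Travel time t = 10.9 km / 0.26 m/s = 1.09e+04/0.26 = 4.192e+04 s = 0.4852 d.
First-order decay: C = 52.1·exp(−0.10·0.4852) = 52.1·0.9526 = 49.63 mg/L.

49.6 mg/L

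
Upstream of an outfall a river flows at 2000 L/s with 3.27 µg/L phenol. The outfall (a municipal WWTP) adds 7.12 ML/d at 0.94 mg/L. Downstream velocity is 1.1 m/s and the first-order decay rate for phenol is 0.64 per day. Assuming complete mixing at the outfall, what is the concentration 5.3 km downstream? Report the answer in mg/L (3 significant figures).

7.12 ML/d = 0.08241 m³/s.
2000 L/s = 2 m³/s.
3.27 µg/L = 0.00327 mg/L.
After complete mixing, C₀ = (0.08241·0.94 + 2·0.00327) / 2.082 = 0.04034 mg/L.
Travel time t = 5300 m / 1.1 m/s = 4818 s = 0.05577 d.
C = 0.04034·exp(−0.64·0.05577) = 0.04034·0.9649 = 0.03893 mg/L.

0.0389 mg/L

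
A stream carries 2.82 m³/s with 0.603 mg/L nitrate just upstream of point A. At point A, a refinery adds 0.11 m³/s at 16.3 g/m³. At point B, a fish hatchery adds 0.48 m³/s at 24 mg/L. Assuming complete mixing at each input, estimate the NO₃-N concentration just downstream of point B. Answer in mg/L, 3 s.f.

4.40 mg/L

After input A: C = (2.82·0.603 + 0.11·16.3) / 2.93 = 1.192 mg/L.
After input B: C = (2.93·1.192 + 0.48·24) / 3.41 = 4.403 mg/L.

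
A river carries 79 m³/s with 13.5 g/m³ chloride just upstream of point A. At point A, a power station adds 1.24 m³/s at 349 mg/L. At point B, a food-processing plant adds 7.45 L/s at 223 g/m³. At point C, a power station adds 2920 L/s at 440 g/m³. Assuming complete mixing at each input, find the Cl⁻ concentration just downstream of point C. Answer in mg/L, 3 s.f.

33.5 mg/L

After input A: C = (79·13.5 + 1.24·349) / 80.24 = 18.68 mg/L.
7.45 L/s = 0.00745 m³/s.
After input B: C = (80.24·18.68 + 0.00745·223) / 80.25 = 18.7 mg/L.
2920 L/s = 2.92 m³/s.
After input C: C = (80.25·18.7 + 2.92·440) / 83.17 = 33.5 mg/L.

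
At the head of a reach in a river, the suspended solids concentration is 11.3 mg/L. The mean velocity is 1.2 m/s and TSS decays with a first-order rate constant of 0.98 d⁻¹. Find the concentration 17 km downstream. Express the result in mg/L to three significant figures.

9.62 mg/L

Travel time t = 17 km / 1.2 m/s = 1.7e+04/1.2 = 1.417e+04 s = 0.164 d.
First-order decay: C = 11.3·exp(−0.98·0.164) = 11.3·0.8516 = 9.623 mg/L.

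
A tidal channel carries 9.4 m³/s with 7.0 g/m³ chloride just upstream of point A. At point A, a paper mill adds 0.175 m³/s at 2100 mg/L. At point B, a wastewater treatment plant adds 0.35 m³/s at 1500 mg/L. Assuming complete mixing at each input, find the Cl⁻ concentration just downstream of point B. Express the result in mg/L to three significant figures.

96.6 mg/L

After input A: C = (9.4·7 + 0.175·2100) / 9.575 = 45.25 mg/L.
After input B: C = (9.575·45.25 + 0.35·1500) / 9.925 = 96.55 mg/L.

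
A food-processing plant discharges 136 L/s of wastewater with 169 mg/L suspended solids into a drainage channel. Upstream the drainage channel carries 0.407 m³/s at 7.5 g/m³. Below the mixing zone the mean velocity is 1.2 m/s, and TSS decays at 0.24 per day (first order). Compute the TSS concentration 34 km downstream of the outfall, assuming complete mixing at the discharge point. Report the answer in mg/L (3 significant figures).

44.3 mg/L

136 L/s = 0.136 m³/s.
After complete mixing, C₀ = (0.136·169 + 0.407·7.5) / 0.543 = 47.95 mg/L.
Travel time t = 3.4e+04 m / 1.2 m/s = 2.833e+04 s = 0.3279 d.
C = 47.95·exp(−0.24·0.3279) = 47.95·0.9243 = 44.32 mg/L.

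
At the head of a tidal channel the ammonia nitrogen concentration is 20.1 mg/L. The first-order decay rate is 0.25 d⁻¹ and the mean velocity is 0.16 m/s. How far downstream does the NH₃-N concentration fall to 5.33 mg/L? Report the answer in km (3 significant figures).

73.4 km

From C = C₀·e^(−kt), t = ln(C₀/C)/k = ln(20.1/5.33)/0.25 = 1.327/0.25 = 5.309 d.
Distance = v·t = 0.16 m/s × 4.587e+05 s = 7.34e+04 m = 73.4 km.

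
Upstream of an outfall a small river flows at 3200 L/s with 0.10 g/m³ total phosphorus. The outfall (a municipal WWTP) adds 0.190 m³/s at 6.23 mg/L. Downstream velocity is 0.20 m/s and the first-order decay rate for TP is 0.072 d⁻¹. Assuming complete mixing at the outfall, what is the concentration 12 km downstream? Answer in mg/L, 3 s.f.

0.422 mg/L

3200 L/s = 3.2 m³/s.
After complete mixing, C₀ = (0.19·6.23 + 3.2·0.1) / 3.39 = 0.4436 mg/L.
Travel time t = 1.2e+04 m / 0.20 m/s = 6e+04 s = 0.6944 d.
C = 0.4436·exp(−0.072·0.6944) = 0.4436·0.9512 = 0.4219 mg/L.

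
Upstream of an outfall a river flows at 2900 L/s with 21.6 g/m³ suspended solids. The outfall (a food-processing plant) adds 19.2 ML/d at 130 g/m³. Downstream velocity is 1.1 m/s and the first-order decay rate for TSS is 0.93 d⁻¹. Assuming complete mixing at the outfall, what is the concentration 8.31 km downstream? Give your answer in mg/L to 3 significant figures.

19.2 ML/d = 0.2222 m³/s.
2900 L/s = 2.9 m³/s.
After complete mixing, C₀ = (0.2222·130 + 2.9·21.6) / 3.122 = 29.32 mg/L.
Travel time t = 8310 m / 1.1 m/s = 7555 s = 0.08744 d.
C = 29.32·exp(−0.93·0.08744) = 29.32·0.9219 = 27.03 mg/L.

27.0 mg/L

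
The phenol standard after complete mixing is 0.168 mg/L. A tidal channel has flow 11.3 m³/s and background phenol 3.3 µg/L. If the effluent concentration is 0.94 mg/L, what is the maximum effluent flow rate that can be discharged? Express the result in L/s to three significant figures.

3.3 µg/L = 0.0033 mg/L.
Mass balance at complete mixing: C_std·(Q_w + Q_r) = Q_w·C_e + Q_r·C_b.
Rearranging, Q_w = Q_r·(C_std − C_b)/(C_e − C_std) = 11.3·(0.168 − 0.0033) / (0.94 − 0.168) = 2.411 m³/s.
= 2411 L/s.

2410 L/s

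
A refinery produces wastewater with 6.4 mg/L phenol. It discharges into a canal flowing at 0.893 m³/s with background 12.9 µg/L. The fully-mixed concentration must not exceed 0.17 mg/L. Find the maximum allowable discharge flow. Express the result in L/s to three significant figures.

12.9 µg/L = 0.0129 mg/L.
Mass balance at complete mixing: C_std·(Q_w + Q_r) = Q_w·C_e + Q_r·C_b.
Rearranging, Q_w = Q_r·(C_std − C_b)/(C_e − C_std) = 0.893·(0.17 − 0.0129) / (6.4 − 0.17) = 0.02252 m³/s.
= 22.52 L/s.

22.5 L/s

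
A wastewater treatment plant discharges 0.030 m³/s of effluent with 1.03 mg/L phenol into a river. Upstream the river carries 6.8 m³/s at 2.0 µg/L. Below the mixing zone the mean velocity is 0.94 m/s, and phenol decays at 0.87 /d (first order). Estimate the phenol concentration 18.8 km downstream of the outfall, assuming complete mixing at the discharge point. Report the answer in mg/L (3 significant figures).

0.00533 mg/L

2.0 µg/L = 0.002 mg/L.
After complete mixing, C₀ = (0.03·1.03 + 6.8·0.002) / 6.83 = 0.006515 mg/L.
Travel time t = 1.88e+04 m / 0.94 m/s = 2e+04 s = 0.2315 d.
C = 0.006515·exp(−0.87·0.2315) = 0.006515·0.8176 = 0.005327 mg/L.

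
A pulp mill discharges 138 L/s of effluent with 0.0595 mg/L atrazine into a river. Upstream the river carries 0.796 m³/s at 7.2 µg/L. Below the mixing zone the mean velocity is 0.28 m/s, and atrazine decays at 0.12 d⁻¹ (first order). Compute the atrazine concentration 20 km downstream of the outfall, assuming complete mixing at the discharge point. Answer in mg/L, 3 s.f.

138 L/s = 0.138 m³/s.
7.2 µg/L = 0.0072 mg/L.
After complete mixing, C₀ = (0.138·0.0595 + 0.796·0.0072) / 0.934 = 0.01493 mg/L.
Travel time t = 2e+04 m / 0.28 m/s = 7.143e+04 s = 0.8267 d.
C = 0.01493·exp(−0.12·0.8267) = 0.01493·0.9056 = 0.01352 mg/L.

0.0135 mg/L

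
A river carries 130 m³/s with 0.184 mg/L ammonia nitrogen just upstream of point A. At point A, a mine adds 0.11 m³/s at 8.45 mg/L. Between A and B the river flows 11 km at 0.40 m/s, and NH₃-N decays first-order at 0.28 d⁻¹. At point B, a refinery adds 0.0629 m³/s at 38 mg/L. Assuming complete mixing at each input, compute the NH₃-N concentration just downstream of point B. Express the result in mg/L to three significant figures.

0.193 mg/L

After input A: C = (130·0.184 + 0.11·8.45) / 130.1 = 0.191 mg/L.
Over the 11 km reach to input B (t = 2.75e+04 s = 0.3183 d), decay gives C = 0.191·exp(−0.28·0.3183) = 0.1747 mg/L.
After input B: C = (130.1·0.1747 + 0.0629·38) / 130.2 = 0.193 mg/L.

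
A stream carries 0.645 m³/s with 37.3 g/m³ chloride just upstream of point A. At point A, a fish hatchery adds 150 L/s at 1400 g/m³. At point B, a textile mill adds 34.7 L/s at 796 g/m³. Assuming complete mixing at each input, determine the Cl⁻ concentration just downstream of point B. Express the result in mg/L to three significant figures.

150 L/s = 0.15 m³/s.
After input A: C = (0.645·37.3 + 0.15·1400) / 0.795 = 294.4 mg/L.
34.7 L/s = 0.0347 m³/s.
After input B: C = (0.795·294.4 + 0.0347·796) / 0.8297 = 315.4 mg/L.

315 mg/L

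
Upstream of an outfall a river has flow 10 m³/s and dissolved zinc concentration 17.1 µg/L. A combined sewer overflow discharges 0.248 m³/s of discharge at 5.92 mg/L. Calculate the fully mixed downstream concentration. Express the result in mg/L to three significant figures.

17.1 µg/L = 0.0171 mg/L.
Flow-weighted mixing gives C = (0.248·5.92 + 10·0.0171) / (0.248 + 10) = 1.639/10.25 = 0.1599 mg/L.

0.160 mg/L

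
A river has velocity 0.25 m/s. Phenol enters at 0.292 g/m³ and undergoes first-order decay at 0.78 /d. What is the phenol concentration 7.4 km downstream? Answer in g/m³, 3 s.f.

Travel time t = 7.4 km / 0.25 m/s = 7400/0.25 = 2.96e+04 s = 0.3426 d.
First-order decay: C = 0.292·exp(−0.78·0.3426) = 0.292·0.7655 = 0.2235 g/m³.

0.224 g/m³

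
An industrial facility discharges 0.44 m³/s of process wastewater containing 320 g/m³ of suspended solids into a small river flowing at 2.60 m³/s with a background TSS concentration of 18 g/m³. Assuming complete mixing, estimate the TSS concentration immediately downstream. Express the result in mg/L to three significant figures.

61.7 mg/L

Flow-weighted mixing gives C = (0.44·320 + 2.6·18) / (0.44 + 2.6) = 187.6/3.04 = 61.71 mg/L.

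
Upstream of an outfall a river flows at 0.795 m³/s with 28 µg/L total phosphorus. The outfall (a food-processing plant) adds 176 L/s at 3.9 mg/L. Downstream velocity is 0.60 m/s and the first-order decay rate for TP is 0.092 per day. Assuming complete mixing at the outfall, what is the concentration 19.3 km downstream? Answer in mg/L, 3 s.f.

0.705 mg/L

176 L/s = 0.176 m³/s.
28 µg/L = 0.028 mg/L.
After complete mixing, C₀ = (0.176·3.9 + 0.795·0.028) / 0.971 = 0.7298 mg/L.
Travel time t = 1.93e+04 m / 0.60 m/s = 3.217e+04 s = 0.3723 d.
C = 0.7298·exp(−0.092·0.3723) = 0.7298·0.9663 = 0.7053 mg/L.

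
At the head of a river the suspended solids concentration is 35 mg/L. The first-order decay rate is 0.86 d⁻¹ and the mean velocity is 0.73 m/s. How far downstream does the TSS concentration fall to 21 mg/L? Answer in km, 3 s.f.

From C = C₀·e^(−kt), t = ln(C₀/C)/k = ln(35/21)/0.86 = 0.5108/0.86 = 0.594 d.
Distance = v·t = 0.73 m/s × 5.132e+04 s = 3.746e+04 m = 37.46 km.

37.5 km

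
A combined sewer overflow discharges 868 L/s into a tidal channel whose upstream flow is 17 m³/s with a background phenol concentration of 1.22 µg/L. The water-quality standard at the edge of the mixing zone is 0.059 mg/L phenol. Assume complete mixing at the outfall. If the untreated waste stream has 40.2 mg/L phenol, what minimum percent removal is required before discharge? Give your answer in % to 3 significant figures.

868 L/s = 0.868 m³/s.
1.22 µg/L = 0.00122 mg/L.
Mass balance: 0.059·17.87 = 0.868·Cₑ + 17·0.00122.
Cₑ = (1.054 − 0.02074) / 0.868 = 1.191 mg/L.
Required removal = 1 − 1.191/40.2 = 97.04 %.

97.0 %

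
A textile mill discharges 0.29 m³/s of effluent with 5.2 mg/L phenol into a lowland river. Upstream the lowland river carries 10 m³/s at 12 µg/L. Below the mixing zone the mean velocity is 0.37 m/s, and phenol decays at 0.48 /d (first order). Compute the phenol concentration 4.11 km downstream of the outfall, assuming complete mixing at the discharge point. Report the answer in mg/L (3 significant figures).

12 µg/L = 0.012 mg/L.
After complete mixing, C₀ = (0.29·5.2 + 10·0.012) / 10.29 = 0.1582 mg/L.
Travel time t = 4110 m / 0.37 m/s = 1.111e+04 s = 0.1286 d.
C = 0.1582·exp(−0.48·0.1286) = 0.1582·0.9402 = 0.1487 mg/L.

0.149 mg/L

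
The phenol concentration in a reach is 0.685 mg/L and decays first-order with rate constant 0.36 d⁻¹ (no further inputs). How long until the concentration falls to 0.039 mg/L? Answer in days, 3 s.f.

t = ln(C₀/C)/k = ln(0.685/0.039)/0.36 = 2.866/0.36 = 7.961 d.

7.96 d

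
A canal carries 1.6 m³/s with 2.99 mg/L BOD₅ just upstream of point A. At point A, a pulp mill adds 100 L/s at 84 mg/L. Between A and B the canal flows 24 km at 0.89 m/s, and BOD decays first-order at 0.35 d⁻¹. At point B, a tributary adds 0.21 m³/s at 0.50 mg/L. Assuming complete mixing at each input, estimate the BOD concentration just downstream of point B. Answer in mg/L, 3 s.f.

100 L/s = 0.1 m³/s.
After input A: C = (1.6·2.99 + 0.1·84) / 1.7 = 7.755 mg/L.
Over the 24 km reach to input B (t = 2.697e+04 s = 0.3121 d), decay gives C = 7.755·exp(−0.35·0.3121) = 6.953 mg/L.
After input B: C = (1.7·6.953 + 0.21·0.5) / 1.91 = 6.243 mg/L.

6.24 mg/L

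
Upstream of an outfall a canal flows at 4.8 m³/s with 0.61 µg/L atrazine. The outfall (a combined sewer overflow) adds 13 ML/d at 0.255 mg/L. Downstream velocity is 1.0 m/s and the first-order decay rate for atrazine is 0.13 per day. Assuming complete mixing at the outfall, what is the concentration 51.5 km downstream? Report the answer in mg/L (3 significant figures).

0.00772 mg/L

13 ML/d = 0.1505 m³/s.
0.61 µg/L = 0.00061 mg/L.
After complete mixing, C₀ = (0.1505·0.255 + 4.8·0.00061) / 4.95 = 0.008342 mg/L.
Travel time t = 5.15e+04 m / 1.0 m/s = 5.15e+04 s = 0.5961 d.
C = 0.008342·exp(−0.13·0.5961) = 0.008342·0.9254 = 0.00772 mg/L.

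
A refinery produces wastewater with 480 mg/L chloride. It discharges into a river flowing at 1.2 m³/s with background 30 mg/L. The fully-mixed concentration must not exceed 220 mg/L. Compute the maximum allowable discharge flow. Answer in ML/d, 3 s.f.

Mass balance at complete mixing: C_std·(Q_w + Q_r) = Q_w·C_e + Q_r·C_b.
Rearranging, Q_w = Q_r·(C_std − C_b)/(C_e − C_std) = 1.2·(220 − 30) / (480 − 220) = 0.8769 m³/s.
= 75.77 ML/d.

75.8 ML/d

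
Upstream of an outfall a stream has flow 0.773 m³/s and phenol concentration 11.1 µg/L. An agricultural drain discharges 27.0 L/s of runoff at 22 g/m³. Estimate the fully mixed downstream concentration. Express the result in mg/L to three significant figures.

27.0 L/s = 0.027 m³/s.
11.1 µg/L = 0.0111 mg/L.
Conservation of mass across the mixing zone: C = (0.027·22 + 0.773·0.0111) / (0.027 + 0.773) = 0.6026/0.8 = 0.7532 mg/L.

0.753 mg/L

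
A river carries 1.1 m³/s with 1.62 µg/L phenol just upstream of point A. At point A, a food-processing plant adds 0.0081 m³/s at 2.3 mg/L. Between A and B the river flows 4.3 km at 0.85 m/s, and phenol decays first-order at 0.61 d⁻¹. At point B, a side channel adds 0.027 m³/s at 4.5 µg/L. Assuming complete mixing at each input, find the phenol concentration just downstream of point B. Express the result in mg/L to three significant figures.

0.0175 mg/L

1.62 µg/L = 0.00162 mg/L.
After input A: C = (1.1·0.00162 + 0.0081·2.3) / 1.108 = 0.01842 mg/L.
Over the 4.3 km reach to input B (t = 5059 s = 0.05855 d), decay gives C = 0.01842·exp(−0.61·0.05855) = 0.01777 mg/L.
4.5 µg/L = 0.0045 mg/L.
After input B: C = (1.108·0.01777 + 0.027·0.0045) / 1.135 = 0.01746 mg/L.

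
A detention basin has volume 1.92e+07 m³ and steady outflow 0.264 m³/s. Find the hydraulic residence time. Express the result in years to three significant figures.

2.30 yr

Q = 0.264 m³/s × 3.156e+07 s/yr = 8.331e+06 m³/yr.
Hydraulic residence time τ = V/Q = 1.92e+07/8.331e+06 = 2.305 yr.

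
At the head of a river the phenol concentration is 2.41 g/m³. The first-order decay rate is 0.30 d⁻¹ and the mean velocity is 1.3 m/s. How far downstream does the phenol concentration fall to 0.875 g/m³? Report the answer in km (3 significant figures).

From C = C₀·e^(−kt), t = ln(C₀/C)/k = ln(2.41/0.875)/0.30 = 1.013/0.30 = 3.377 d.
Distance = v·t = 1.3 m/s × 2.918e+05 s = 3.793e+05 m = 379.3 km.

379 km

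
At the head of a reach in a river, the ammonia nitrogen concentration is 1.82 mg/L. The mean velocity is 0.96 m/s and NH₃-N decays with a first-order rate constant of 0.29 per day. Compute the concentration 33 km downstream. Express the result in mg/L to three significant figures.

1.62 mg/L

Travel time t = 33 km / 0.96 m/s = 3.3e+04/0.96 = 3.438e+04 s = 0.3979 d.
First-order decay: C = 1.82·exp(−0.29·0.3979) = 1.82·0.891 = 1.622 mg/L.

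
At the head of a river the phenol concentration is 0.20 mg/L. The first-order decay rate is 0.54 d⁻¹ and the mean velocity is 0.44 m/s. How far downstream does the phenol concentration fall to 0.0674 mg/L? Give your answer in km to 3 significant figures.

From C = C₀·e^(−kt), t = ln(C₀/C)/k = ln(0.20/0.0674)/0.54 = 1.088/0.54 = 2.014 d.
Distance = v·t = 0.44 m/s × 1.74e+05 s = 7.657e+04 m = 76.57 km.

76.6 km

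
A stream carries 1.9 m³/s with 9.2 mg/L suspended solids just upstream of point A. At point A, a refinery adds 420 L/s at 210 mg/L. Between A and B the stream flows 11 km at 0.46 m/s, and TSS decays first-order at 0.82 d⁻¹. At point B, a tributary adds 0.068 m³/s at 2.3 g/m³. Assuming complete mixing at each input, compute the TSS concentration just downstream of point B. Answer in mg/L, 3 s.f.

35.3 mg/L

420 L/s = 0.42 m³/s.
After input A: C = (1.9·9.2 + 0.42·210) / 2.32 = 45.55 mg/L.
Over the 11 km reach to input B (t = 2.391e+04 s = 0.2768 d), decay gives C = 45.55·exp(−0.82·0.2768) = 36.3 mg/L.
After input B: C = (2.32·36.3 + 0.068·2.3) / 2.388 = 35.33 mg/L.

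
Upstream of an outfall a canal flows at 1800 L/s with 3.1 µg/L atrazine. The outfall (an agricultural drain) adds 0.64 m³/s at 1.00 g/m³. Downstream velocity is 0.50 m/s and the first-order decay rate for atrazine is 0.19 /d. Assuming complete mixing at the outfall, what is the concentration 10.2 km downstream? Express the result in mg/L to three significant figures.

1800 L/s = 1.8 m³/s.
3.1 µg/L = 0.0031 mg/L.
After complete mixing, C₀ = (0.64·1 + 1.8·0.0031) / 2.44 = 0.2646 mg/L.
Travel time t = 1.02e+04 m / 0.50 m/s = 2.04e+04 s = 0.2361 d.
C = 0.2646·exp(−0.19·0.2361) = 0.2646·0.9561 = 0.253 mg/L.

0.253 mg/L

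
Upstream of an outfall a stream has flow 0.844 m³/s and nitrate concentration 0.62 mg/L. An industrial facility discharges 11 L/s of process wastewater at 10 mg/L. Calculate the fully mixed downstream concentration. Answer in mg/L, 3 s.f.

0.741 mg/L

11 L/s = 0.011 m³/s.
Conservation of mass across the mixing zone: C = (0.011·10 + 0.844·0.62) / (0.011 + 0.844) = 0.6333/0.855 = 0.7407 mg/L.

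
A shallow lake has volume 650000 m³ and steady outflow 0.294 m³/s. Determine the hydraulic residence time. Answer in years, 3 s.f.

Q = 0.294 m³/s × 3.156e+07 s/yr = 9.278e+06 m³/yr.
Hydraulic residence time τ = V/Q = 650000/9.278e+06 = 0.07006 yr.

0.0701 yr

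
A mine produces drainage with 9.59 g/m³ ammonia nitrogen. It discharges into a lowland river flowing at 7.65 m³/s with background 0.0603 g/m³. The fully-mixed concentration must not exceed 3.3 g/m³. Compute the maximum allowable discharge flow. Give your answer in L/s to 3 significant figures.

3940 L/s

Mass balance at complete mixing: C_std·(Q_w + Q_r) = Q_w·C_e + Q_r·C_b.
Rearranging, Q_w = Q_r·(C_std − C_b)/(C_e − C_std) = 7.65·(3.3 − 0.0603) / (9.59 − 3.3) = 3.94 m³/s.
= 3940 L/s.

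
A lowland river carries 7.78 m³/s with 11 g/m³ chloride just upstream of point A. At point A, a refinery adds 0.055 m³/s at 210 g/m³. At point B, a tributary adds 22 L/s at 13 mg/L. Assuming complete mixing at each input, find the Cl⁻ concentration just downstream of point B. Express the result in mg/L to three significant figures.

12.4 mg/L

After input A: C = (7.78·11 + 0.055·210) / 7.835 = 12.4 mg/L.
22 L/s = 0.022 m³/s.
After input B: C = (7.835·12.4 + 0.022·13) / 7.857 = 12.4 mg/L.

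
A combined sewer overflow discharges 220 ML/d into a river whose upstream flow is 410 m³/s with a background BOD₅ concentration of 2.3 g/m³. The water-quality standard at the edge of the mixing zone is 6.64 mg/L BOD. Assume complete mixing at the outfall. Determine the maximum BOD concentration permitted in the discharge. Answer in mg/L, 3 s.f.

220 ML/d = 2.546 m³/s.
Mass balance: 6.64·412.5 = 2.546·Cₑ + 410·2.3.
Cₑ = (2739 − 943) / 2.546 = 705.5 mg/L.

705 mg/L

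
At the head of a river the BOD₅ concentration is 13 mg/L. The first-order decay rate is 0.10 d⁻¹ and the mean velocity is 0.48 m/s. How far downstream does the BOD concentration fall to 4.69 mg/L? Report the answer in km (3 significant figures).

423 km

From C = C₀·e^(−kt), t = ln(C₀/C)/k = ln(13/4.69)/0.10 = 1.02/0.10 = 10.2 d.
Distance = v·t = 0.48 m/s × 8.809e+05 s = 4.228e+05 m = 422.8 km.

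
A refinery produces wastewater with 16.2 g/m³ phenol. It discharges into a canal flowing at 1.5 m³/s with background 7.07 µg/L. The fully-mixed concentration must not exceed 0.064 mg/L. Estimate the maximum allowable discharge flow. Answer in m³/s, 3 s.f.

0.00529 m³/s

7.07 µg/L = 0.00707 mg/L.
Mass balance at complete mixing: C_std·(Q_w + Q_r) = Q_w·C_e + Q_r·C_b.
Rearranging, Q_w = Q_r·(C_std − C_b)/(C_e − C_std) = 1.5·(0.064 − 0.00707) / (16.2 − 0.064) = 0.005292 m³/s.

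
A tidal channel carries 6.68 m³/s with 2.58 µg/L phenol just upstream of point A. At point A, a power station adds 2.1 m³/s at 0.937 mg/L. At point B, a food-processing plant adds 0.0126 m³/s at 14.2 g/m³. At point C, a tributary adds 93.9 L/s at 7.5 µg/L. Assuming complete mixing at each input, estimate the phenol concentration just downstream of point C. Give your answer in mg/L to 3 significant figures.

0.244 mg/L

2.58 µg/L = 0.00258 mg/L.
After input A: C = (6.68·0.00258 + 2.1·0.937) / 8.78 = 0.2261 mg/L.
After input B: C = (8.78·0.2261 + 0.0126·14.2) / 8.793 = 0.2461 mg/L.
93.9 L/s = 0.0939 m³/s.
7.5 µg/L = 0.0075 mg/L.
After input C: C = (8.793·0.2461 + 0.0939·0.0075) / 8.886 = 0.2436 mg/L.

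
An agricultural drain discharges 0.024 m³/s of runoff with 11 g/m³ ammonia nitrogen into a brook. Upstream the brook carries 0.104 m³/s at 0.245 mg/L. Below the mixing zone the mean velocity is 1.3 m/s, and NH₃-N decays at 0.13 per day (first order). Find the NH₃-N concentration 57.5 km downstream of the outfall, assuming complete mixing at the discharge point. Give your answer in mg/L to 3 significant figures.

After complete mixing, C₀ = (0.024·11 + 0.104·0.245) / 0.128 = 2.262 mg/L.
Travel time t = 5.75e+04 m / 1.3 m/s = 4.423e+04 s = 0.5119 d.
C = 2.262·exp(−0.13·0.5119) = 2.262·0.9356 = 2.116 mg/L.

2.12 mg/L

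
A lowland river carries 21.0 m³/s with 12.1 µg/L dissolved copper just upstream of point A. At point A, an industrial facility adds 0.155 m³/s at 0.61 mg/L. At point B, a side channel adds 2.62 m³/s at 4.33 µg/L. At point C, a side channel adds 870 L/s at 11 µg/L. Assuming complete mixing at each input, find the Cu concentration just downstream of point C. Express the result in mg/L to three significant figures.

0.0150 mg/L

12.1 µg/L = 0.0121 mg/L.
After input A: C = (21·0.0121 + 0.155·0.61) / 21.16 = 0.01648 mg/L.
4.33 µg/L = 0.00433 mg/L.
After input B: C = (21.16·0.01648 + 2.62·0.00433) / 23.78 = 0.01514 mg/L.
870 L/s = 0.87 m³/s.
11 µg/L = 0.011 mg/L.
After input C: C = (23.78·0.01514 + 0.87·0.011) / 24.65 = 0.015 mg/L.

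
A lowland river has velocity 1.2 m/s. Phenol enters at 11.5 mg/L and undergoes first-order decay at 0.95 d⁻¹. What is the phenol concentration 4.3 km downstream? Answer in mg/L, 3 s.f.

Travel time t = 4.3 km / 1.2 m/s = 4300/1.2 = 3583 s = 0.04147 d.
First-order decay: C = 11.5·exp(−0.95·0.04147) = 11.5·0.9614 = 11.06 mg/L.

11.1 mg/L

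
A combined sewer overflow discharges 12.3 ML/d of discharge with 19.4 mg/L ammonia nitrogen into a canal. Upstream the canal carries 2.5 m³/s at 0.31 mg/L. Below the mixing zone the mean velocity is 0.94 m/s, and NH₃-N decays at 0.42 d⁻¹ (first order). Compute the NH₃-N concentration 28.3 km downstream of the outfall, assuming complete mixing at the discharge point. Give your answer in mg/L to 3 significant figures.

1.16 mg/L

12.3 ML/d = 0.1424 m³/s.
After complete mixing, C₀ = (0.1424·19.4 + 2.5·0.31) / 2.642 = 1.339 mg/L.
Travel time t = 2.83e+04 m / 0.94 m/s = 3.011e+04 s = 0.3485 d.
C = 1.339·exp(−0.42·0.3485) = 1.339·0.8639 = 1.156 mg/L.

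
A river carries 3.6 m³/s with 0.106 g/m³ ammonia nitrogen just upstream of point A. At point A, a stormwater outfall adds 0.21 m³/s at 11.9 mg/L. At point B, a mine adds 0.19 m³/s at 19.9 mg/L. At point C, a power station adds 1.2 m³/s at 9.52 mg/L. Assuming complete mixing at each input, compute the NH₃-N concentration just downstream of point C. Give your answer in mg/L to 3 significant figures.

After input A: C = (3.6·0.106 + 0.21·11.9) / 3.81 = 0.7561 mg/L.
After input B: C = (3.81·0.7561 + 0.19·19.9) / 4 = 1.665 mg/L.
After input C: C = (4·1.665 + 1.2·9.52) / 5.2 = 3.478 mg/L.

3.48 mg/L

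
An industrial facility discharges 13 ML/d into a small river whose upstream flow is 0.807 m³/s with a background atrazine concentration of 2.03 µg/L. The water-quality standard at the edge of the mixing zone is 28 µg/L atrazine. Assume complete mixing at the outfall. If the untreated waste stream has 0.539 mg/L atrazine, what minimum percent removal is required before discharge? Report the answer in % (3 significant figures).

69.0 %

13 ML/d = 0.1505 m³/s.
2.03 µg/L = 0.00203 mg/L.
28 µg/L = 0.028 mg/L.
Mass balance: 0.028·0.9575 = 0.1505·Cₑ + 0.807·0.00203.
Cₑ = (0.02681 − 0.001638) / 0.1505 = 0.1673 mg/L.
Required removal = 1 − 0.1673/0.539 = 68.96 %.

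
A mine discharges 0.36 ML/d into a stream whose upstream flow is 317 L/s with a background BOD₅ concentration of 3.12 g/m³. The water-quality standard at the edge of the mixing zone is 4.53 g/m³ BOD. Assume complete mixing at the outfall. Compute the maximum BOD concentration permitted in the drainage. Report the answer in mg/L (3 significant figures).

0.36 ML/d = 0.004167 m³/s.
317 L/s = 0.317 m³/s.
Mass balance: 4.53·0.3212 = 0.004167·Cₑ + 0.317·3.12.
Cₑ = (1.455 − 0.989) / 0.004167 = 111.8 mg/L.

112 mg/L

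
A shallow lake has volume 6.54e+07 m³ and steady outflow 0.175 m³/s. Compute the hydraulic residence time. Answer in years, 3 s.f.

11.8 yr

Q = 0.175 m³/s × 3.156e+07 s/yr = 5.523e+06 m³/yr.
Hydraulic residence time τ = V/Q = 6.54e+07/5.523e+06 = 11.84 yr.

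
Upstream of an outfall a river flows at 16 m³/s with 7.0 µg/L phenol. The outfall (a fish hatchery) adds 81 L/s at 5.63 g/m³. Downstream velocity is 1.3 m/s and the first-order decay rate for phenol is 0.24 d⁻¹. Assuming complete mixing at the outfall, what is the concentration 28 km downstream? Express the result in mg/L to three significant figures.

81 L/s = 0.081 m³/s.
7.0 µg/L = 0.007 mg/L.
After complete mixing, C₀ = (0.081·5.63 + 16·0.007) / 16.08 = 0.03532 mg/L.
Travel time t = 2.8e+04 m / 1.3 m/s = 2.154e+04 s = 0.2493 d.
C = 0.03532·exp(−0.24·0.2493) = 0.03532·0.9419 = 0.03327 mg/L.

0.0333 mg/L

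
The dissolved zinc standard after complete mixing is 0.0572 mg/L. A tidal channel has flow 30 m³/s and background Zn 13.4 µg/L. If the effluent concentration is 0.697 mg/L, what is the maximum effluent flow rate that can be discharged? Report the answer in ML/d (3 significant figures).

177 ML/d

13.4 µg/L = 0.0134 mg/L.
Mass balance at complete mixing: C_std·(Q_w + Q_r) = Q_w·C_e + Q_r·C_b.
Rearranging, Q_w = Q_r·(C_std − C_b)/(C_e − C_std) = 30·(0.0572 − 0.0134) / (0.697 − 0.0572) = 2.054 m³/s.
= 177.4 ML/d.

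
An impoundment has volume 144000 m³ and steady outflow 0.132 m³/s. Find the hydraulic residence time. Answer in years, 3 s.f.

0.0346 yr

Q = 0.132 m³/s × 3.156e+07 s/yr = 4.166e+06 m³/yr.
Hydraulic residence time τ = V/Q = 144000/4.166e+06 = 0.03457 yr.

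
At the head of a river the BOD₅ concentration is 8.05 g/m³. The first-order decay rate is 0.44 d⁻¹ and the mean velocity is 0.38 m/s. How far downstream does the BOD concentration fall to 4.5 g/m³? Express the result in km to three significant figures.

43.4 km

From C = C₀·e^(−kt), t = ln(C₀/C)/k = ln(8.05/4.5)/0.44 = 0.5816/0.44 = 1.322 d.
Distance = v·t = 0.38 m/s × 1.142e+05 s = 4.34e+04 m = 43.4 km.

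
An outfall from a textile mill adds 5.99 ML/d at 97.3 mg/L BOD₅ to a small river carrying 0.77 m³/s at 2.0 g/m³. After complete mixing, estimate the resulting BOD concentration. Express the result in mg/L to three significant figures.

5.99 ML/d = 0.06933 m³/s.
Flow-weighted mixing gives C = (0.06933·97.3 + 0.77·2) / (0.06933 + 0.77) = 8.286/0.8393 = 9.872 mg/L.

9.87 mg/L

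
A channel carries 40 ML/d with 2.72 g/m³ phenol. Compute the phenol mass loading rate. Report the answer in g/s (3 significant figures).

40 ML/d = 0.463 m³/s.
Mass flux = Q·C = 0.463 m³/s × 2.72 g/m³ = 1.259 g/s.

1.26 g/s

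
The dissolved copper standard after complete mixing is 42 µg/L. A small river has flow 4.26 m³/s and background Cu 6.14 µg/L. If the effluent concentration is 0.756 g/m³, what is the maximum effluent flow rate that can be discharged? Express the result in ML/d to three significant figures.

18.5 ML/d

6.14 µg/L = 0.00614 mg/L.
42 µg/L = 0.042 mg/L.
Mass balance at complete mixing: C_std·(Q_w + Q_r) = Q_w·C_e + Q_r·C_b.
Rearranging, Q_w = Q_r·(C_std − C_b)/(C_e − C_std) = 4.26·(0.042 − 0.00614) / (0.756 − 0.042) = 0.214 m³/s.
= 18.49 ML/d.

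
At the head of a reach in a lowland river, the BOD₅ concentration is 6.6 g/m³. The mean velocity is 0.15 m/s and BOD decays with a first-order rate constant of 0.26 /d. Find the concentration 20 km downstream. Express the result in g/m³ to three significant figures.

4.42 g/m³

Travel time t = 20 km / 0.15 m/s = 2e+04/0.15 = 1.333e+05 s = 1.543 d.
First-order decay: C = 6.6·exp(−0.26·1.543) = 6.6·0.6695 = 4.419 g/m³.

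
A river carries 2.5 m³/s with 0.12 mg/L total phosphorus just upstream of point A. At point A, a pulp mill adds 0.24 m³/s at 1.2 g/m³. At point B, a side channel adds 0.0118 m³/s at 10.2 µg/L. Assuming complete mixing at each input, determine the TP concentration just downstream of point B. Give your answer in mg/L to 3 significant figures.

After input A: C = (2.5·0.12 + 0.24·1.2) / 2.74 = 0.2146 mg/L.
10.2 µg/L = 0.0102 mg/L.
After input B: C = (2.74·0.2146 + 0.0118·0.0102) / 2.752 = 0.2137 mg/L.

0.214 mg/L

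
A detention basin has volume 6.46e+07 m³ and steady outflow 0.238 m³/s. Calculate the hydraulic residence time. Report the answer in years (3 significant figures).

Q = 0.238 m³/s × 3.156e+07 s/yr = 7.511e+06 m³/yr.
Hydraulic residence time τ = V/Q = 6.46e+07/7.511e+06 = 8.601 yr.

8.60 yr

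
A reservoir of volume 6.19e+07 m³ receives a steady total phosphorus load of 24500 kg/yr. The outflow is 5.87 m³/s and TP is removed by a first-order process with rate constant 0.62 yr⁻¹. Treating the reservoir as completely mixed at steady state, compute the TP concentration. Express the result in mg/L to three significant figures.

Outflow Q = 5.87 m³/s × 3.156e+07 s/yr = 1.852e+08 m³/yr.
Steady-state CSTR mass balance: W = Q·C + k·V·C, so C = W/(Q + kV).
Q + kV = 1.852e+08 + 0.62·6.19e+07 = 2.236e+08 m³/yr.
C = 24500/2.236e+08 = 0.0001096 kg/m³ = 0.1096 mg/L.

0.110 mg/L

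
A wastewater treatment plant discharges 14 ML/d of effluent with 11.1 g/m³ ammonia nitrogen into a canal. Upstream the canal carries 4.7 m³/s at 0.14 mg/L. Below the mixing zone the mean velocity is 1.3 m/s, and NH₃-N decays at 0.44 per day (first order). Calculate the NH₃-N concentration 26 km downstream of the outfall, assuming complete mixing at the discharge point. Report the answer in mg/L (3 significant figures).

14 ML/d = 0.162 m³/s.
After complete mixing, C₀ = (0.162·11.1 + 4.7·0.14) / 4.862 = 0.5053 mg/L.
Travel time t = 2.6e+04 m / 1.3 m/s = 2e+04 s = 0.2315 d.
C = 0.5053·exp(−0.44·0.2315) = 0.5053·0.9032 = 0.4563 mg/L.

0.456 mg/L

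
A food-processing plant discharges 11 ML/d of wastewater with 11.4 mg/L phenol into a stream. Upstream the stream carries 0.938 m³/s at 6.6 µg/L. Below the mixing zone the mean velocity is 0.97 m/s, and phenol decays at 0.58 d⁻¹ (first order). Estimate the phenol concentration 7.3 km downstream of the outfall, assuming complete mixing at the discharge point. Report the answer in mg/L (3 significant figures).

1.30 mg/L

11 ML/d = 0.1273 m³/s.
6.6 µg/L = 0.0066 mg/L.
After complete mixing, C₀ = (0.1273·11.4 + 0.938·0.0066) / 1.065 = 1.368 mg/L.
Travel time t = 7300 m / 0.97 m/s = 7526 s = 0.0871 d.
C = 1.368·exp(−0.58·0.0871) = 1.368·0.9507 = 1.301 mg/L.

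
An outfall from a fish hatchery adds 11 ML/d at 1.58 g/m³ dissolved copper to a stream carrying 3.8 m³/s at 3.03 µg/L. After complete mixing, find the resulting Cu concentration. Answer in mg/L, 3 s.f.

11 ML/d = 0.1273 m³/s.
3.03 µg/L = 0.00303 mg/L.
Conservation of mass across the mixing zone: C = (0.1273·1.58 + 3.8·0.00303) / (0.1273 + 3.8) = 0.2127/3.927 = 0.05415 mg/L.

0.0542 mg/L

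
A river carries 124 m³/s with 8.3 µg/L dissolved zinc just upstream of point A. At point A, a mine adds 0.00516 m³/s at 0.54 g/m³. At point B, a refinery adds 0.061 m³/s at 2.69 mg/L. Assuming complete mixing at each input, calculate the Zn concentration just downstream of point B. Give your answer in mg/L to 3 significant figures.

0.00964 mg/L

8.3 µg/L = 0.0083 mg/L.
After input A: C = (124·0.0083 + 0.00516·0.54) / 124 = 0.008322 mg/L.
After input B: C = (124·0.008322 + 0.061·2.69) / 124.1 = 0.009641 mg/L.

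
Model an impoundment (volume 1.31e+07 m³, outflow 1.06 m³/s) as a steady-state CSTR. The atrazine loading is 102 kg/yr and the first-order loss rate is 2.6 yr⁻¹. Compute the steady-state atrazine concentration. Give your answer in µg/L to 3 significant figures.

1.51 µg/L

Outflow Q = 1.06 m³/s × 3.156e+07 s/yr = 3.345e+07 m³/yr.
Steady-state CSTR mass balance: W = Q·C + k·V·C, so C = W/(Q + kV).
Q + kV = 3.345e+07 + 2.6·1.31e+07 = 6.751e+07 m³/yr.
C = 102/6.751e+07 = 1.511e-06 kg/m³ = 0.001511 mg/L = 1.511 µg/L.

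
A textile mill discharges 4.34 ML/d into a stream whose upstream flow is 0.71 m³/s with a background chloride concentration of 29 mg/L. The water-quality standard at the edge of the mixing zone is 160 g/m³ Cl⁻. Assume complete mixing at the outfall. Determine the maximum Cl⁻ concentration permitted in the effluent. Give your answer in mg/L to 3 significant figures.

2010 mg/L

4.34 ML/d = 0.05023 m³/s.
Mass balance: 160·0.7602 = 0.05023·Cₑ + 0.71·29.
Cₑ = (121.6 − 20.59) / 0.05023 = 2012 mg/L.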